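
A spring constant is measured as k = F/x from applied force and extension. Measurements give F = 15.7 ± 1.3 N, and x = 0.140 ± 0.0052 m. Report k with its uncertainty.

112 ± 10.2 N/m

Relative error in a monomial: (δk/k)² = Σ (nᵢ · δxᵢ/xᵢ)².
  (1·δF/F)² = (1×0.0828)² = 0.00686;  (-1·δx/x)² = (-1×0.0371)² = 0.00138
δk/k = √(0.00824) = 0.0908
k = 112 N/m, so δk = 0.0908 × 112 = 10.2 N/m.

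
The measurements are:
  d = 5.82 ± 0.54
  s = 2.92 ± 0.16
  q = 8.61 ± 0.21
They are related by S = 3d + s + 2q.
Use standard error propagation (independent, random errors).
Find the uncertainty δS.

Each term contributes (cᵢ δxᵢ)² to (δS)²:
  (3·δd)² = 2.62;  (δs)² = 0.0256;  (2·δq)² = 0.176
δS = √(2.83) = 1.68

1.68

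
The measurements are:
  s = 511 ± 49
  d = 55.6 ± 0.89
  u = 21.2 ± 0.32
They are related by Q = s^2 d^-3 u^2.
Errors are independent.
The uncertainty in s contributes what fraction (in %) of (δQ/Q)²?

92.0%

(δQ/Q)² = (2·δs/s)² + (-3·δd/d)² + (2·δu/u)²
  s term: (2×0.0959)² = 0.0368
  d term: (-3×0.0160)² = 0.00231
  u term: (2×0.0151)² = 0.000911
Total = 0.0400. Share from s = 0.0368/0.0400 = 0.920.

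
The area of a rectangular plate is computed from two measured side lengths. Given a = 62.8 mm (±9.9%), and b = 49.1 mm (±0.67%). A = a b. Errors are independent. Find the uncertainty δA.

306 mm^2

Products/powers → add relative errors in quadrature, weighted by exponent:
  (1·δa/a)² = (1×0.0990)² = 0.00980;  (1·δb/b)² = (1×0.00670)² = 4.49e-05
δA/A = √(0.00985) = 0.0992
A = 3080 mm^2, so δA = 0.0992 × 3080 = 306 mm^2.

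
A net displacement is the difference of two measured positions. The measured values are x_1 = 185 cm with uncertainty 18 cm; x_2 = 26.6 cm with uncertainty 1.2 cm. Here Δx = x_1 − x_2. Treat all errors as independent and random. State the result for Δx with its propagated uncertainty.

Absolute uncertainties add in quadrature for a linear combination:
  (δx_1)² = 324;  (δx_2)² = 1.44
δΔx = √(325) = 18.0 cm
Δx = 158 cm.

158 ± 18.0 cm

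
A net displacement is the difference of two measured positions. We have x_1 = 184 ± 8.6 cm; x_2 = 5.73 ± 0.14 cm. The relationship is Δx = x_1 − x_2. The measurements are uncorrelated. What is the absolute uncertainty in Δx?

Sums and differences: (δΔx)² = Σ (cᵢ δxᵢ)².
  (δx_1)² = 74.0;  (δx_2)² = 0.0196
δΔx = √(74.0) = 8.60 cm

8.60 cm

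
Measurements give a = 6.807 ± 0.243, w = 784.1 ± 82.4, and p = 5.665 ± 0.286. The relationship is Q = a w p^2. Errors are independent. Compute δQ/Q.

Products/powers → add relative errors in quadrature, weighted by exponent:
  (1·δa/a)² = (1×0.0357)² = 0.00127;  (1·δw/w)² = (1×0.105)² = 0.0110;  (2·δp/p)² = (2×0.0505)² = 0.0102
δQ/Q = √(0.0225) = 0.150

0.150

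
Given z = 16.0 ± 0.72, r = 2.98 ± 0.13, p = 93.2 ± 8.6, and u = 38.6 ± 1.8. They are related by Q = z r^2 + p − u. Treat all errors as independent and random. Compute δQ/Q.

0.0838

Let w = z·r^2 = 142. δw/w = √((1·δz/z)² + (2·δr/r)²) = √(0.00202 + 0.00761) = 0.0982, so δw = 13.9.
Q = w + p − u: δQ = √(δw² + δp² + δu²) = √(195 + 74.0 + 3.24) = 16.5
Q = 197, so δQ/Q = 16.5/197 = 0.0838.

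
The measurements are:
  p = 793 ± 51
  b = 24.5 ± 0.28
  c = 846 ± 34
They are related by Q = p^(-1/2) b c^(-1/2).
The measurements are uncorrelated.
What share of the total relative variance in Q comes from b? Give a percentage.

(δQ/Q)² = (−½·δp/p)² + (1·δb/b)² + (−½·δc/c)²
  p term: (-0.5×0.0643)² = 0.00103
  b term: (1×0.0114)² = 0.000131
  c term: (-0.5×0.0402)² = 0.000404
Total = 0.00157. Share from b = 0.000131/0.00157 = 0.0833.

8.33%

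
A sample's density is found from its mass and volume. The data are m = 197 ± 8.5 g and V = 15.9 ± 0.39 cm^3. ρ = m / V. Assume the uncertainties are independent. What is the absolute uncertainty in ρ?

Each factor contributes (exponent × relative error)² to (δρ/ρ)²:
  (1·δm/m)² = (1×0.0431)² = 0.00186;  (-1·δV/V)² = (-1×0.0245)² = 0.000602
δρ/ρ = √(0.00246) = 0.0496
ρ = 12.4 g/cm^3, so δρ = 0.0496 × 12.4 = 0.615 g/cm^3.

0.615 g/cm^3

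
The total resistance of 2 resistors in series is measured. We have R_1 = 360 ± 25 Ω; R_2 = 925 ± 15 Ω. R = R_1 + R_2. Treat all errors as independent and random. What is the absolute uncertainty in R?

R is a linear combination, so absolute uncertainties add in quadrature:
  (δR_1)² = 625;  (δR_2)² = 225
δR = √(850) = 29.2 Ω

29.2 Ω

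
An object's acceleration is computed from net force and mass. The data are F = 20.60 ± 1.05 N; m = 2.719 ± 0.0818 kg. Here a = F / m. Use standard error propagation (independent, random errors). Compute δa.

0.448 m/s^2

Relative error in a monomial: (δa/a)² = Σ (nᵢ · δxᵢ/xᵢ)².
  (1·δF/F)² = (1×0.0510)² = 0.00260;  (-1·δm/m)² = (-1×0.0301)² = 0.000905
δa/a = √(0.00350) = 0.0592
a = 7.576 m/s^2, so δa = 0.0592 × 7.576 = 0.448 m/s^2.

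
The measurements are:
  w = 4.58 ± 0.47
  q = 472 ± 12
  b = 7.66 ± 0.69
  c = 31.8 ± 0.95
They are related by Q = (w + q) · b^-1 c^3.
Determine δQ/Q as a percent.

13.0%

Let u = w + q = 477. δu = √(δw² + δq²) = √(0.221 + 144) = 12.0, so δu/u = 0.0252.
Q is then a monomial in u, b, c:
δQ/Q = √((δu/u)² + (-1·δb/b)² + (3·δc/c)²) = √(0.000635 + 0.00811 + 0.00803) = 0.130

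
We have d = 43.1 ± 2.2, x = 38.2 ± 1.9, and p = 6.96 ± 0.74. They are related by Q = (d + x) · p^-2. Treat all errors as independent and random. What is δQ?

0.362

Let u = d + x = 81.3. δu = √(δd² + δx²) = √(4.84 + 3.61) = 2.91, so δu/u = 0.0358.
Q is then a monomial in u, p:
δQ/Q = √((δu/u)² + (-2·δp/p)²) = √(0.00128 + 0.0452) = 0.216
Q = 1.68, so δQ = 0.216 × 1.68 = 0.362.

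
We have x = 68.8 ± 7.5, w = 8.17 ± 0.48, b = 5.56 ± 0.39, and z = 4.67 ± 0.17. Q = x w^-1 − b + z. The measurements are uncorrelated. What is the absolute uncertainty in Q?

1.13

Let p = x·w^-1 = 8.42. δp/p = √((1·δx/x)² + (-1·δw/w)²) = √(0.0119 + 0.00345) = 0.124, so δp = 1.04.
Q = p − b + z: δQ = √(δp² + δb² + δz²) = √(1.09 + 0.152 + 0.0289) = 1.13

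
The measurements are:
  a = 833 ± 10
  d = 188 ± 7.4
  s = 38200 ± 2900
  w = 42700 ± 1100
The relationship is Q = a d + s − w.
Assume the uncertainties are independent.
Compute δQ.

7150

Let p = a·d = 1.57e+05. δp/p = √((1·δa/a)² + (1·δd/d)²) = √(0.000144 + 0.00155) = 0.0412, so δp = 6440.
Q = p + s − w: δQ = √(δp² + δs² + δw²) = √(4.15e+07 + 8.41e+06 + 1.21e+06) = 7150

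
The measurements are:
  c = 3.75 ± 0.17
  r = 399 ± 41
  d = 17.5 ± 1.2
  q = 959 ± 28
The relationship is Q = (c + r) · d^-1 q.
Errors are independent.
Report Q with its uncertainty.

22100 ± 2780

Let u = c + r = 403. δu = √(δc² + δr²) = √(0.0289 + 1680) = 41.0, so δu/u = 0.102.
Q is then a monomial in u, d, q:
δQ/Q = √((δu/u)² + (-1·δd/d)² + (1·δq/q)²) = √(0.0104 + 0.00470 + 0.000852) = 0.126
Q = 22100, so δQ = 0.126 × 22100 = 2780.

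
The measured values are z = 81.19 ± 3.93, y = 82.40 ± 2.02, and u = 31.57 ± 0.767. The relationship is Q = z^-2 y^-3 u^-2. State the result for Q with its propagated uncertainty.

(2.721 ± 0.356) × 10^-13

Q is a product of powers, so relative uncertainties combine in quadrature:
  (-2·δz/z)² = (-2×0.0484)² = 0.00937;  (-3·δy/y)² = (-3×0.0245)² = 0.00541;  (-2·δu/u)² = (-2×0.0243)² = 0.00236
δQ/Q = √(0.0171) = 0.131
Q = 2.721e-13, so δQ = 0.131 × 2.721e-13 = 3.56e-14.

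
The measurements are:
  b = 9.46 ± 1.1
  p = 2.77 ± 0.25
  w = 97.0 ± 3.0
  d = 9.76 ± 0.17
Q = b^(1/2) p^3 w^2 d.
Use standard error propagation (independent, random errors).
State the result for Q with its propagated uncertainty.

Q is a product of powers, so relative uncertainties combine in quadrature:
  (½·δb/b)² = (0.5×0.116)² = 0.00338;  (3·δp/p)² = (3×0.0903)² = 0.0733;  (2·δw/w)² = (2×0.0309)² = 0.00383;  (1·δd/d)² = (1×0.0174)² = 0.000303
δQ/Q = √(0.0808) = 0.284
Q = 6e+06, so δQ = 0.284 × 6e+06 = 1.71e+06.

(6.00 ± 1.71) × 10^6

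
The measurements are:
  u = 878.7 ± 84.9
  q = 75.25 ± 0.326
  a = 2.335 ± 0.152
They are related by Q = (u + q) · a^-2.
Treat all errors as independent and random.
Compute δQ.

Let w = u + q = 954.0. δw = √(δu² + δq²) = √(7210 + 0.106) = 84.9, so δw/w = 0.0890.
Q is then a monomial in w, a:
δQ/Q = √((δw/w)² + (-2·δa/a)²) = √(0.00792 + 0.0170) = 0.158
Q = 175.0, so δQ = 0.158 × 175.0 = 27.6.

27.6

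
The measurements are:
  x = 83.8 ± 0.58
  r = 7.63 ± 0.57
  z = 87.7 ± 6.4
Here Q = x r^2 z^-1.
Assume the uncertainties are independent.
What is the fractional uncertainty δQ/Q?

0.166

Products/powers → add relative errors in quadrature, weighted by exponent:
  (1·δx/x)² = (1×0.00692)² = 4.79e-05;  (2·δr/r)² = (2×0.0747)² = 0.0223;  (-1·δz/z)² = (-1×0.0730)² = 0.00533
δQ/Q = √(0.0277) = 0.166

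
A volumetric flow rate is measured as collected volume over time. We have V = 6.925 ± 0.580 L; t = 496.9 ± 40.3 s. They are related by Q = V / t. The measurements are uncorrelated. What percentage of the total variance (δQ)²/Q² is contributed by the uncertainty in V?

(δQ/Q)² = (1·δV/V)² + (-1·δt/t)²
  V term: (1×0.0838)² = 0.00701
  t term: (-1×0.0811)² = 0.00658
Total = 0.0136. Share from V = 0.00701/0.0136 = 0.516.

51.6%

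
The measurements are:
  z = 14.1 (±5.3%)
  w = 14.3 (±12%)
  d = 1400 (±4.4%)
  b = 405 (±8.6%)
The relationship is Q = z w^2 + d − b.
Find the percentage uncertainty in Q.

Let p = z·w^2 = 2880. δp/p = √((1·δz/z)² + (2·δw/w)²) = √(0.00281 + 0.0576) = 0.246, so δp = 709.
Q = p + d − b: δQ = √(δp² + δd² + δb²) = √(5.02e+05 + 3790 + 1210) = 712
Q = 3880, so δQ/Q = 712/3880 = 0.184.

18.4%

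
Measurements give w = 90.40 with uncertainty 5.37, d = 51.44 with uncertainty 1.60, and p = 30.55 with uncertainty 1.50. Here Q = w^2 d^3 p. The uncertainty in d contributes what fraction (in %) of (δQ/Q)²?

(δQ/Q)² = (2·δw/w)² + (3·δd/d)² + (1·δp/p)²
  w term: (2×0.0594)² = 0.0141
  d term: (3×0.0311)² = 0.00871
  p term: (1×0.0491)² = 0.00241
Total = 0.0252. Share from d = 0.00871/0.0252 = 0.345.

34.5%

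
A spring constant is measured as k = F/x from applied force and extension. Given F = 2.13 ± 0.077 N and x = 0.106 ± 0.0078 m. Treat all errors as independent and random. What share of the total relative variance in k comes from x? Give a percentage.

(δk/k)² = (1·δF/F)² + (-1·δx/x)²
  F term: (1×0.0362)² = 0.00131
  x term: (-1×0.0736)² = 0.00541
Total = 0.00672. Share from x = 0.00541/0.00672 = 0.806.

80.6%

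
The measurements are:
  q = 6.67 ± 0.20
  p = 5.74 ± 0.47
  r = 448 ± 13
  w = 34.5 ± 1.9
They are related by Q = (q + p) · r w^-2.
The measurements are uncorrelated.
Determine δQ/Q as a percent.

12.1%

Let u = q + p = 12.4. δu = √(δq² + δp²) = √(0.0400 + 0.221) = 0.511, so δu/u = 0.0412.
Q is then a monomial in u, r, w:
δQ/Q = √((δu/u)² + (1·δr/r)² + (-2·δw/w)²) = √(0.00169 + 0.000842 + 0.0121) = 0.121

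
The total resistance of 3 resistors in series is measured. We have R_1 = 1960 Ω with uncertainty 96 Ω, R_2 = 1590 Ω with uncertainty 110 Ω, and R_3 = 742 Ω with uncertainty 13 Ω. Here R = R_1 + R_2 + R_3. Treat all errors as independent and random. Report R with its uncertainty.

Absolute uncertainties add in quadrature for a linear combination:
  (δR_1)² = 9220;  (δR_2)² = 12100;  (δR_3)² = 169
δR = √(21500) = 147 Ω
R = 4290 Ω.

4290 ± 147 Ω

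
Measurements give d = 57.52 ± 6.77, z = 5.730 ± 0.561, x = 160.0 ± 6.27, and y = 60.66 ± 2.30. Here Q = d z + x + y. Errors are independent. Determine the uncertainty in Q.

50.9

Let p = d·z = 329.6. δp/p = √((1·δd/d)² + (1·δz/z)²) = √(0.0139 + 0.00959) = 0.153, so δp = 50.5.
Q = p + x + y: δQ = √(δp² + δx² + δy²) = √(2550 + 39.3 + 5.29) = 50.9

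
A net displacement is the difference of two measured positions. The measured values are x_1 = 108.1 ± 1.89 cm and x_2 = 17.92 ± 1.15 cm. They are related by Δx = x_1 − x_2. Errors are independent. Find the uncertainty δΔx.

Δx is a linear combination, so absolute uncertainties add in quadrature:
  (δx_1)² = 3.57;  (δx_2)² = 1.32
δΔx = √(4.89) = 2.21 cm

2.21 cm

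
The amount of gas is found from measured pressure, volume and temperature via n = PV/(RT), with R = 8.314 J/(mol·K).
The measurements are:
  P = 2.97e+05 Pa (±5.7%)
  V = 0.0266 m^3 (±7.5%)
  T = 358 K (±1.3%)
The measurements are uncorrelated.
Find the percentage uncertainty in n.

9.51%

For a monomial n ∝ P, V, T^-1, fractional errors add in quadrature:
  (1·δP/P)² = (1×0.0570)² = 0.00325;  (1·δV/V)² = (1×0.0750)² = 0.00562;  (-1·δT/T)² = (-1×0.0130)² = 0.000169
δn/n = √(0.00904) = 0.0951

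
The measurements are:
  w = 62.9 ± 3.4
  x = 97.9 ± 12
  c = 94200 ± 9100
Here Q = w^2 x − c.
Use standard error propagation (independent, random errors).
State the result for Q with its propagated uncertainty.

(2.93 ± 0.640) × 10^5

Let p = w^2·x = 3.87e+05. δp/p = √((2·δw/w)² + (1·δx/x)²) = √(0.0117 + 0.0150) = 0.163, so δp = 63300.
Q = p − c: δQ = √(δp² + δc²) = √(4.01e+09 + 8.28e+07) = 64000
Q = 2.93e+05.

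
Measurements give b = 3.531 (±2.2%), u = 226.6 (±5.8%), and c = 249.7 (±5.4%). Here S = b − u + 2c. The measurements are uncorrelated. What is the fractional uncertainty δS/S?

0.109

Absolute uncertainties add in quadrature for a linear combination:
  (δb)² = 0.00603;  (δu)² = 173;  (2·δc)² = 727
δS = √(900) = 30.0
S = 276.3, so δS/S = 30.0/276.3 = 0.109.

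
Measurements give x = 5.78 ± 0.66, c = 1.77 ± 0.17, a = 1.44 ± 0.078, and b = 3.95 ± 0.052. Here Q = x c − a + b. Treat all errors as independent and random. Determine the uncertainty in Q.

Let p = x·c = 10.2. δp/p = √((1·δx/x)² + (1·δc/c)²) = √(0.0130 + 0.00922) = 0.149, so δp = 1.53.
Q = p − a + b: δQ = √(δp² + δa² + δb²) = √(2.33 + 0.00608 + 0.00270) = 1.53

1.53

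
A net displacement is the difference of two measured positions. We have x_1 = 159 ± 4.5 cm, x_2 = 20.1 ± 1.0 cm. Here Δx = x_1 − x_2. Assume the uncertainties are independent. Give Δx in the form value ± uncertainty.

For a sum/difference, combine absolute errors in quadrature:
  (δx_1)² = 20.2;  (δx_2)² = 1.00
δΔx = √(21.2) = 4.61 cm
Δx = 139 cm.

139 ± 4.61 cm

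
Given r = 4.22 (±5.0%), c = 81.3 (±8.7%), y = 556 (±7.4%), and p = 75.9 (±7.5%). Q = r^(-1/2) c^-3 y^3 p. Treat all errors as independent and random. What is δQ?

4160

Since Q is a product/quotient, work with relative uncertainties:
  (−½·δr/r)² = (-0.5×0.0500)² = 0.000625;  (-3·δc/c)² = (-3×0.0870)² = 0.0681;  (3·δy/y)² = (3×0.0740)² = 0.0493;  (1·δp/p)² = (1×0.0750)² = 0.00562
δQ/Q = √(0.124) = 0.352
Q = 11800, so δQ = 0.352 × 11800 = 4160.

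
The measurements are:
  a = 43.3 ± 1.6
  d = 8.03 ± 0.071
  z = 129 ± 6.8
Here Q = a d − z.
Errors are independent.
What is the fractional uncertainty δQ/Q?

0.0679

Let p = a·d = 348. δp/p = √((1·δa/a)² + (1·δd/d)²) = √(0.00137 + 7.82e-05) = 0.0380, so δp = 13.2.
Q = p − z: δQ = √(δp² + δz²) = √(175 + 46.2) = 14.9
Q = 219, so δQ/Q = 14.9/219 = 0.0679.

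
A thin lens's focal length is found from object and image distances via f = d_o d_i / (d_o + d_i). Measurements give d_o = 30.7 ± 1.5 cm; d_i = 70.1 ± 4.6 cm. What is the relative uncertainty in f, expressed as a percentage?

3.94%

∂f/∂d_o = (d_i/(d_o+d_i))² = 0.484;  ∂f/∂d_i = (d_o/(d_o+d_i))² = 0.0928
δf = √((∂f/∂d_o · δd_o)² + (∂f/∂d_i · δd_i)²) = √(0.526 + 0.182) = 0.842 cm
f = 21.3 cm, so δf/f = 0.842/21.3 = 0.0394.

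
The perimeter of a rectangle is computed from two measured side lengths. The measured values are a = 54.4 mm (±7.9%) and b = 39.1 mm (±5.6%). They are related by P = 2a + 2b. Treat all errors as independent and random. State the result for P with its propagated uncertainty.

Each term contributes (cᵢ δxᵢ)² to (δP)²:
  (2·δa)² = 73.9;  (2·δb)² = 19.2
δP = √(93.1) = 9.65 mm
P = 187 mm.

187 ± 9.65 mm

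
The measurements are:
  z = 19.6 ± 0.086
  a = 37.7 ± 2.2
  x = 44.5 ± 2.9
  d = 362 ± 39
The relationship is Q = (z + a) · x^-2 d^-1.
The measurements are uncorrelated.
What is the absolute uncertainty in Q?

1.39e-05

Let u = z + a = 57.3. δu = √(δz² + δa²) = √(0.00740 + 4.84) = 2.20, so δu/u = 0.0384.
Q is then a monomial in u, x, d:
δQ/Q = √((δu/u)² + (-2·δx/x)² + (-1·δd/d)²) = √(0.00148 + 0.0170 + 0.0116) = 0.173
Q = 7.99e-05, so δQ = 0.173 × 7.99e-05 = 1.39e-05.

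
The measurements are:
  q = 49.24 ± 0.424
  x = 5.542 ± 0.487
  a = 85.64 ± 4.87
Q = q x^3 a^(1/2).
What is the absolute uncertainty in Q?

Each factor contributes (exponent × relative error)² to (δQ/Q)²:
  (1·δq/q)² = (1×0.00861)² = 7.41e-05;  (3·δx/x)² = (3×0.0879)² = 0.0695;  (½·δa/a)² = (0.5×0.0569)² = 0.000808
δQ/Q = √(0.0704) = 0.265
Q = 77560, so δQ = 0.265 × 77560 = 20600.

20600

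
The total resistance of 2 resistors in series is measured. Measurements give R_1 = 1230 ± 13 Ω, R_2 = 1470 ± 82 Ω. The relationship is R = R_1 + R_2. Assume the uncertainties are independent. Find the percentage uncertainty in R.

3.07%

Each term contributes (cᵢ δxᵢ)² to (δR)²:
  (δR_1)² = 169;  (δR_2)² = 6720
δR = √(6890) = 83.0 Ω
R = 2700 Ω, so δR/R = 83.0/2700 = 0.0307.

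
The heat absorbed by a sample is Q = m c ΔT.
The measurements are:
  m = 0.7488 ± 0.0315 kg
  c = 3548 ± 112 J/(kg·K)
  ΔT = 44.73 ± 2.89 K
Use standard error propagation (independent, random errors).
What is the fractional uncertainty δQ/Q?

0.0833

Since Q is a product/quotient, work with relative uncertainties:
  (1·δm/m)² = (1×0.0421)² = 0.00177;  (1·δc/c)² = (1×0.0316)² = 0.000996;  (1·δΔT/ΔT)² = (1×0.0646)² = 0.00417
δQ/Q = √(0.00694) = 0.0833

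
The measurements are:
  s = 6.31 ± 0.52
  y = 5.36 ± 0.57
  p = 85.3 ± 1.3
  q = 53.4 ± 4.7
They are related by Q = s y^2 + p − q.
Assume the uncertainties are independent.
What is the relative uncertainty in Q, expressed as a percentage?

19.5%

Let w = s·y^2 = 181. δw/w = √((1·δs/s)² + (2·δy/y)²) = √(0.00679 + 0.0452) = 0.228, so δw = 41.3.
Q = w + p − q: δQ = √(δw² + δp² + δq²) = √(1710 + 1.69 + 22.1) = 41.6
Q = 213, so δQ/Q = 41.6/213 = 0.195.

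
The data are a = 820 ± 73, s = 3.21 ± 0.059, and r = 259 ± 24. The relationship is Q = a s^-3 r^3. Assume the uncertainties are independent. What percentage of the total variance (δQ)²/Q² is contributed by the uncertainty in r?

(δQ/Q)² = (1·δa/a)² + (-3·δs/s)² + (3·δr/r)²
  a term: (1×0.0890)² = 0.00793
  s term: (-3×0.0184)² = 0.00304
  r term: (3×0.0927)² = 0.0773
Total = 0.0882. Share from r = 0.0773/0.0882 = 0.876.

87.6%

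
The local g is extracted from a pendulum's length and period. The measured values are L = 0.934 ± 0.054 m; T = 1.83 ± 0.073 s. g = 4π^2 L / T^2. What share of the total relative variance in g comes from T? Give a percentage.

(δg/g)² = (1·δL/L)² + (-2·δT/T)²
  L term: (1×0.0578)² = 0.00334
  T term: (-2×0.0399)² = 0.00637
Total = 0.00971. Share from T = 0.00637/0.00971 = 0.656.

65.6%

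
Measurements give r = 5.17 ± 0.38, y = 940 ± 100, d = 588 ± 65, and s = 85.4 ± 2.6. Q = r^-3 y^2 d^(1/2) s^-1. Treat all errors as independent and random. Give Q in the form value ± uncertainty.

1820 ± 568

Since Q is a product/quotient, work with relative uncertainties:
  (-3·δr/r)² = (-3×0.0735)² = 0.0486;  (2·δy/y)² = (2×0.106)² = 0.0453;  (½·δd/d)² = (0.5×0.111)² = 0.00306;  (-1·δs/s)² = (-1×0.0304)² = 0.000927
δQ/Q = √(0.0979) = 0.313
Q = 1820, so δQ = 0.313 × 1820 = 568.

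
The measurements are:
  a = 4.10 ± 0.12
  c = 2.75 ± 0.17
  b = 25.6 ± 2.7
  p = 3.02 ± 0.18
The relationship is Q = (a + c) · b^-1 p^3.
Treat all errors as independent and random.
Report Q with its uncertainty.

Let u = a + c = 6.85. δu = √(δa² + δc²) = √(0.0144 + 0.0289) = 0.208, so δu/u = 0.0304.
Q is then a monomial in u, b, p:
δQ/Q = √((δu/u)² + (-1·δb/b)² + (3·δp/p)²) = √(0.000923 + 0.0111 + 0.0320) = 0.210
Q = 7.37, so δQ = 0.210 × 7.37 = 1.55.

7.37 ± 1.55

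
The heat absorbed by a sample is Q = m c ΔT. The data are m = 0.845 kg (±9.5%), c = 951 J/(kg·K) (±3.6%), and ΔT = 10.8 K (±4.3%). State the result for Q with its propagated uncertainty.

Relative error in a monomial: (δQ/Q)² = Σ (nᵢ · δxᵢ/xᵢ)².
  (1·δm/m)² = (1×0.0950)² = 0.00903;  (1·δc/c)² = (1×0.0360)² = 0.00130;  (1·δΔT/ΔT)² = (1×0.0430)² = 0.00185
δQ/Q = √(0.0122) = 0.110
Q = 8680 J, so δQ = 0.110 × 8680 = 957 J.

8680 ± 957 J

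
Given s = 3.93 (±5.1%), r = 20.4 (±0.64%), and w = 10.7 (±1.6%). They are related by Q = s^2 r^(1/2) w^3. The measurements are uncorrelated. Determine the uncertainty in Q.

9640

For a monomial Q ∝ s^2, r^(1/2), w^3, fractional errors add in quadrature:
  (2·δs/s)² = (2×0.0510)² = 0.0104;  (½·δr/r)² = (0.5×0.00640)² = 1.02e-05;  (3·δw/w)² = (3×0.0160)² = 0.00230
δQ/Q = √(0.0127) = 0.113
Q = 85500, so δQ = 0.113 × 85500 = 9640.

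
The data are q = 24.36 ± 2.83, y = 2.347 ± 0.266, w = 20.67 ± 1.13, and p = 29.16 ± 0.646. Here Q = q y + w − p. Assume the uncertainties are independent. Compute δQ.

9.37

Let h = q·y = 57.17. δh/h = √((1·δq/q)² + (1·δy/y)²) = √(0.0135 + 0.0128) = 0.162, so δh = 9.28.
Q = h + w − p: δQ = √(δh² + δw² + δp²) = √(86.1 + 1.28 + 0.417) = 9.37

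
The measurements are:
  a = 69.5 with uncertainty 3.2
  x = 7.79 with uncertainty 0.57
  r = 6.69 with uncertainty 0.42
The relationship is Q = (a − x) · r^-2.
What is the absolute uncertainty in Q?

0.188

Let u = a − x = 61.7. δu = √(δa² + δx²) = √(10.2 + 0.325) = 3.25, so δu/u = 0.0527.
Q is then a monomial in u, r:
δQ/Q = √((δu/u)² + (-2·δr/r)²) = √(0.00277 + 0.0158) = 0.136
Q = 1.38, so δQ = 0.136 × 1.38 = 0.188.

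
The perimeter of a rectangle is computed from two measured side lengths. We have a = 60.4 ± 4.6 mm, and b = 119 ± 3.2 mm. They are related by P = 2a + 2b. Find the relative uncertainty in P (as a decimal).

Each term contributes (cᵢ δxᵢ)² to (δP)²:
  (2·δa)² = 84.6;  (2·δb)² = 41.0
δP = √(126) = 11.2 mm
P = 359 mm, so δP/P = 11.2/359 = 0.0312.

0.0312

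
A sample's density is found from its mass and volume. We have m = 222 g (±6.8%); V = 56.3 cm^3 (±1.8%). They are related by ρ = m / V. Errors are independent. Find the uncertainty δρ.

Each factor contributes (exponent × relative error)² to (δρ/ρ)²:
  (1·δm/m)² = (1×0.0680)² = 0.00462;  (-1·δV/V)² = (-1×0.0180)² = 0.000324
δρ/ρ = √(0.00495) = 0.0703
ρ = 3.94 g/cm^3, so δρ = 0.0703 × 3.94 = 0.277 g/cm^3.

0.277 g/cm^3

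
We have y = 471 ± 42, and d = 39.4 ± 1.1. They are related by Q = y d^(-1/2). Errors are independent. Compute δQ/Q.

Each factor contributes (exponent × relative error)² to (δQ/Q)²:
  (1·δy/y)² = (1×0.0892)² = 0.00795;  (−½·δd/d)² = (-0.5×0.0279)² = 0.000195
δQ/Q = √(0.00815) = 0.0903

0.0903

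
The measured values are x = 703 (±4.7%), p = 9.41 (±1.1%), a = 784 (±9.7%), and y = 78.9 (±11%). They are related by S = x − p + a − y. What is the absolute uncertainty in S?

S is a linear combination, so absolute uncertainties add in quadrature:
  (δx)² = 1090;  (δp)² = 0.0107;  (δa)² = 5780;  (δy)² = 75.3
δS = √(6950) = 83.4

83.4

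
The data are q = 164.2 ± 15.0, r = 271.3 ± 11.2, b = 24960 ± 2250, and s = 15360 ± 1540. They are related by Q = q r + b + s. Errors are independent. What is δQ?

Let p = q·r = 44550. δp/p = √((1·δq/q)² + (1·δr/r)²) = √(0.00835 + 0.00170) = 0.100, so δp = 4470.
Q = p + b + s: δQ = √(δp² + δb² + δs²) = √(1.99e+07 + 5.06e+06 + 2.37e+06) = 5230

5230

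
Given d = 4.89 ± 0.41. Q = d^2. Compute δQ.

Q ∝ d^2, so δQ/Q = |2| · δd/d = 2 × 0.0838 = 0.168.
Q = 23.9, so δQ = 0.168 × 23.9 = 4.01.

4.01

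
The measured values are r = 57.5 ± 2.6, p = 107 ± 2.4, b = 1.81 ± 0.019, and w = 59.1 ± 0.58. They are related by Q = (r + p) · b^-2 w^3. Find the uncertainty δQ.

4.36e+05

Let u = r + p = 164. δu = √(δr² + δp²) = √(6.76 + 5.76) = 3.54, so δu/u = 0.0215.
Q is then a monomial in u, b, w:
δQ/Q = √((δu/u)² + (-2·δb/b)² + (3·δw/w)²) = √(0.000463 + 0.000441 + 0.000867) = 0.0421
Q = 1.04e+07, so δQ = 0.0421 × 1.04e+07 = 4.36e+05.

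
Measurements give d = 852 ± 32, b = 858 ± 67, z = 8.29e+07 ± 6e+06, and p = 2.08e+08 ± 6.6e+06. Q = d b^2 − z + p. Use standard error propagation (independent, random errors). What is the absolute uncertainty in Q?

Let w = d·b^2 = 6.27e+08. δw/w = √((1·δd/d)² + (2·δb/b)²) = √(0.00141 + 0.0244) = 0.161, so δw = 1.01e+08.
Q = w − z + p: δQ = √(δw² + δz² + δp²) = √(1.02e+16 + 3.6e+13 + 4.36e+13) = 1.01e+08

1.01e+08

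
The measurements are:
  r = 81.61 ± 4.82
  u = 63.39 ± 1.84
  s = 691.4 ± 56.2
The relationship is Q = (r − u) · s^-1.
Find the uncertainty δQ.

Let w = r − u = 18.22. δw = √(δr² + δu²) = √(23.2 + 3.39) = 5.16, so δw/w = 0.283.
Q is then a monomial in w, s:
δQ/Q = √((δw/w)² + (-1·δs/s)²) = √(0.0802 + 0.00661) = 0.295
Q = 0.02635, so δQ = 0.295 × 0.02635 = 0.00776.

0.00776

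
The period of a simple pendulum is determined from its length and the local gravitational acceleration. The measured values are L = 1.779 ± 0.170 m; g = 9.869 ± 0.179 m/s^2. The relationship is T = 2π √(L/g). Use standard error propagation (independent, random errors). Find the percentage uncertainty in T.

4.86%

T is a product of powers, so relative uncertainties combine in quadrature:
  (½·δL/L)² = (0.5×0.0956)² = 0.00228;  (−½·δg/g)² = (-0.5×0.0181)² = 8.22e-05
δT/T = √(0.00237) = 0.0486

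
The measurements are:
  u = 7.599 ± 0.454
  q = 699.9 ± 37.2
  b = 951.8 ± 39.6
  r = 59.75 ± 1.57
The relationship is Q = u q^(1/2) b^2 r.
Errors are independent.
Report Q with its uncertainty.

Q is a product of powers, so relative uncertainties combine in quadrature:
  (1·δu/u)² = (1×0.0597)² = 0.00357;  (½·δq/q)² = (0.5×0.0532)² = 0.000706;  (2·δb/b)² = (2×0.0416)² = 0.00692;  (1·δr/r)² = (1×0.0263)² = 0.000690
δQ/Q = √(0.0119) = 0.109
Q = 1.088e+10, so δQ = 0.109 × 1.088e+10 = 1.19e+09.

(1.088 ± 0.119) × 10^10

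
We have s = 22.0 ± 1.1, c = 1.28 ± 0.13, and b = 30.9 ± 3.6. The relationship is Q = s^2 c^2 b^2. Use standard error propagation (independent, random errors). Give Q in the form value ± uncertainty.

Q is a product of powers, so relative uncertainties combine in quadrature:
  (2·δs/s)² = (2×0.0500)² = 0.0100;  (2·δc/c)² = (2×0.102)² = 0.0413;  (2·δb/b)² = (2×0.117)² = 0.0543
δQ/Q = √(0.106) = 0.325
Q = 7.57e+05, so δQ = 0.325 × 7.57e+05 = 2.46e+05.

(7.57 ± 2.46) × 10^5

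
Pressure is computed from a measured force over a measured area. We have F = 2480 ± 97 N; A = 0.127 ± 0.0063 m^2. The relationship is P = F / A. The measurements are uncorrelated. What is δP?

Relative error in a monomial: (δP/P)² = Σ (nᵢ · δxᵢ/xᵢ)².
  (1·δF/F)² = (1×0.0391)² = 0.00153;  (-1·δA/A)² = (-1×0.0496)² = 0.00246
δP/P = √(0.00399) = 0.0632
P = 19500 Pa, so δP = 0.0632 × 19500 = 1230 Pa.

1230 Pa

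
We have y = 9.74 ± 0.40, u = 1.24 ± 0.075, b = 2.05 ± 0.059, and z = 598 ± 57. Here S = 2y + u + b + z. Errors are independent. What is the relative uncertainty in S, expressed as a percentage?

Each term contributes (cᵢ δxᵢ)² to (δS)²:
  (2·δy)² = 0.640;  (δu)² = 0.00562;  (δb)² = 0.00348;  (δz)² = 3250
δS = √(3250) = 57.0
S = 621, so δS/S = 57.0/621 = 0.0918.

9.18%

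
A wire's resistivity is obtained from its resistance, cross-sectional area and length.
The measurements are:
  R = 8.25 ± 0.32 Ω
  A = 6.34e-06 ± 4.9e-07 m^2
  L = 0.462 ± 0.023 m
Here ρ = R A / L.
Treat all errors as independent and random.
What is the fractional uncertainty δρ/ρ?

Since ρ is a product/quotient, work with relative uncertainties:
  (1·δR/R)² = (1×0.0388)² = 0.00150;  (1·δA/A)² = (1×0.0773)² = 0.00597;  (-1·δL/L)² = (-1×0.0498)² = 0.00248
δρ/ρ = √(0.00996) = 0.0998

0.0998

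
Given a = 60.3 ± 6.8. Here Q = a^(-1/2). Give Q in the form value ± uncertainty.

0.129 ± 0.00726

Q ∝ a^(-1/2), so δQ/Q = |−½| · δa/a = 0.5 × 0.113 = 0.0564.
Q = 0.129, so δQ = 0.0564 × 0.129 = 0.00726.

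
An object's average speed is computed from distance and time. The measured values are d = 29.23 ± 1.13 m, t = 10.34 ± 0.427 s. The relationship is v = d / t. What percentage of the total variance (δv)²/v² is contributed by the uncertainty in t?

(δv/v)² = (1·δd/d)² + (-1·δt/t)²
  d term: (1×0.0387)² = 0.00149
  t term: (-1×0.0413)² = 0.00171
Total = 0.00320. Share from t = 0.00171/0.00320 = 0.533.

53.3%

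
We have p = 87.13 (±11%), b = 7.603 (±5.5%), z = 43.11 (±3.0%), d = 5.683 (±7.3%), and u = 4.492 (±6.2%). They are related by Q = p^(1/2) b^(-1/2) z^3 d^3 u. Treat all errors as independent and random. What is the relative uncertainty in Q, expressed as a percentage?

Relative error in a monomial: (δQ/Q)² = Σ (nᵢ · δxᵢ/xᵢ)².
  (½·δp/p)² = (0.5×0.110)² = 0.00302;  (−½·δb/b)² = (-0.5×0.0550)² = 0.000756;  (3·δz/z)² = (3×0.0300)² = 0.00810;  (3·δd/d)² = (3×0.0730)² = 0.0480;  (1·δu/u)² = (1×0.0620)² = 0.00384
δQ/Q = √(0.0637) = 0.252

25.2%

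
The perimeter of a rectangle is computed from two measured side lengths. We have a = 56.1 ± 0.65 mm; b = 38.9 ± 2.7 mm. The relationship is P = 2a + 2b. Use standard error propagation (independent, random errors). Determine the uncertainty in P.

5.55 mm

P is a linear combination, so absolute uncertainties add in quadrature:
  (2·δa)² = 1.69;  (2·δb)² = 29.2
δP = √(30.9) = 5.55 mm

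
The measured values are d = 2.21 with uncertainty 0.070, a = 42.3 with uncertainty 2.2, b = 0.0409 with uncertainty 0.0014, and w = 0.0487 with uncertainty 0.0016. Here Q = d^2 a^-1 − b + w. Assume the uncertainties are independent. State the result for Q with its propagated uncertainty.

0.123 ± 0.00970

Let p = d^2·a^-1 = 0.115. δp/p = √((2·δd/d)² + (-1·δa/a)²) = √(0.00401 + 0.00270) = 0.0820, so δp = 0.00946.
Q = p − b + w: δQ = √(δp² + δb² + δw²) = √(8.96e-05 + 1.96e-06 + 2.56e-06) = 0.00970
Q = 0.123.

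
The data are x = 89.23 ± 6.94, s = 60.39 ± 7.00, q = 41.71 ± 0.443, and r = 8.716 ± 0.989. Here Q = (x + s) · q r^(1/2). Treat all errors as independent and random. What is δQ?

1610

Let u = x + s = 149.6. δu = √(δx² + δs²) = √(48.2 + 49.0) = 9.86, so δu/u = 0.0659.
Q is then a monomial in u, q, r:
δQ/Q = √((δu/u)² + (1·δq/q)² + (½·δr/r)²) = √(0.00434 + 0.000113 + 0.00322) = 0.0876
Q = 18420, so δQ = 0.0876 × 18420 = 1610.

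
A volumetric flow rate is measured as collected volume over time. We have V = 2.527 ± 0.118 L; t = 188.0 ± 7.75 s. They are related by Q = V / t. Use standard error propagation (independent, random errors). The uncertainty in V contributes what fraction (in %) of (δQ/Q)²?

(δQ/Q)² = (1·δV/V)² + (-1·δt/t)²
  V term: (1×0.0467)² = 0.00218
  t term: (-1×0.0412)² = 0.00170
Total = 0.00388. Share from V = 0.00218/0.00388 = 0.562.

56.2%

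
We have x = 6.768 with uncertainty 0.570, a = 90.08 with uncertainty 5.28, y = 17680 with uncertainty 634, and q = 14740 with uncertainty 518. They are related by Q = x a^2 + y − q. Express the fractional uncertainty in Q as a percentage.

Let p = x·a^2 = 54920. δp/p = √((1·δx/x)² + (2·δa/a)²) = √(0.00709 + 0.0137) = 0.144, so δp = 7930.
Q = p + y − q: δQ = √(δp² + δy² + δq²) = √(6.28e+07 + 4.02e+05 + 2.68e+05) = 7970
Q = 57860, so δQ/Q = 7970/57860 = 0.138.

13.8%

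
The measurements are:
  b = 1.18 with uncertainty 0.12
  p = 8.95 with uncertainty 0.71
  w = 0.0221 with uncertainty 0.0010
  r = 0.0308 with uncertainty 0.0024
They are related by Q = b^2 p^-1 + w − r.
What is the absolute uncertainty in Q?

0.0341

Let h = b^2·p^-1 = 0.156. δh/h = √((2·δb/b)² + (-1·δp/p)²) = √(0.0414 + 0.00629) = 0.218, so δh = 0.0340.
Q = h + w − r: δQ = √(δh² + δw² + δr²) = √(0.00115 + 1e-06 + 5.76e-06) = 0.0341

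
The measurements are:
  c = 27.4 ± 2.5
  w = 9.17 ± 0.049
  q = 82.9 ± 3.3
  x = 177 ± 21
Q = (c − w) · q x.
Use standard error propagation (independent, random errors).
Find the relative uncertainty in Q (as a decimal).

Let u = c − w = 18.2. δu = √(δc² + δw²) = √(6.25 + 0.00240) = 2.50, so δu/u = 0.137.
Q is then a monomial in u, q, x:
δQ/Q = √((δu/u)² + (1·δq/q)² + (1·δx/x)²) = √(0.0188 + 0.00158 + 0.0141) = 0.186

0.186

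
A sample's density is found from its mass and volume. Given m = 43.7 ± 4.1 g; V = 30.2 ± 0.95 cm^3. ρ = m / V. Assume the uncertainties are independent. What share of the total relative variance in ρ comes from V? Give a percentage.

(δρ/ρ)² = (1·δm/m)² + (-1·δV/V)²
  m term: (1×0.0938)² = 0.00880
  V term: (-1×0.0315)² = 0.000990
Total = 0.00979. Share from V = 0.000990/0.00979 = 0.101.

10.1%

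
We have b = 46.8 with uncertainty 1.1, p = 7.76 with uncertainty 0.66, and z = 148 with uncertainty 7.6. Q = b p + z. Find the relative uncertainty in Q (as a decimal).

Let w = b·p = 363. δw/w = √((1·δb/b)² + (1·δp/p)²) = √(0.000552 + 0.00723) = 0.0882, so δw = 32.0.
Q = w + z: δQ = √(δw² + δz²) = √(1030 + 57.8) = 32.9
Q = 511, so δQ/Q = 32.9/511 = 0.0644.

0.0644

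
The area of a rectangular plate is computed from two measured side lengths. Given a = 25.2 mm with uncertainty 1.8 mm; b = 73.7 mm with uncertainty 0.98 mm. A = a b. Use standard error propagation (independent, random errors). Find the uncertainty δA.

Products/powers → add relative errors in quadrature, weighted by exponent:
  (1·δa/a)² = (1×0.0714)² = 0.00510;  (1·δb/b)² = (1×0.0133)² = 0.000177
δA/A = √(0.00528) = 0.0727
A = 1860 mm^2, so δA = 0.0727 × 1860 = 135 mm^2.

135 mm^2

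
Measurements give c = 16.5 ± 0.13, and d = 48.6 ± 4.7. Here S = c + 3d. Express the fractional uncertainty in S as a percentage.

8.69%

Absolute uncertainties add in quadrature for a linear combination:
  (δc)² = 0.0169;  (3·δd)² = 199
δS = √(199) = 14.1
S = 162, so δS/S = 14.1/162 = 0.0869.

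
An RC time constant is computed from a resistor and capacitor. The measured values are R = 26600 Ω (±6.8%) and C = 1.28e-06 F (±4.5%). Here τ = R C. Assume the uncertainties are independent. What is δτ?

0.00278 s

Relative error in a monomial: (δτ/τ)² = Σ (nᵢ · δxᵢ/xᵢ)².
  (1·δR/R)² = (1×0.0680)² = 0.00462;  (1·δC/C)² = (1×0.0450)² = 0.00202
δτ/τ = √(0.00665) = 0.0815
τ = 0.0340 s, so δτ = 0.0815 × 0.0340 = 0.00278 s.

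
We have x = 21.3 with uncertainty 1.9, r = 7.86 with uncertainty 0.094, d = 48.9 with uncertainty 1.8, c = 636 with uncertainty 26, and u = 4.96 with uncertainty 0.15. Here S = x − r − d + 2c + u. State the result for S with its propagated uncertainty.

For a sum/difference, combine absolute errors in quadrature:
  (δx)² = 3.61;  (δr)² = 0.00884;  (δd)² = 3.24;  (2·δc)² = 2700;  (δu)² = 0.0225
δS = √(2710) = 52.1
S = 1240.

1240 ± 52.1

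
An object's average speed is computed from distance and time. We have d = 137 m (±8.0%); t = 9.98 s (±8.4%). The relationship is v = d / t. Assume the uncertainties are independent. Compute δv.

1.59 m/s

Relative error in a monomial: (δv/v)² = Σ (nᵢ · δxᵢ/xᵢ)².
  (1·δd/d)² = (1×0.0800)² = 0.00640;  (-1·δt/t)² = (-1×0.0840)² = 0.00706
δv/v = √(0.0135) = 0.116
v = 13.7 m/s, so δv = 0.116 × 13.7 = 1.59 m/s.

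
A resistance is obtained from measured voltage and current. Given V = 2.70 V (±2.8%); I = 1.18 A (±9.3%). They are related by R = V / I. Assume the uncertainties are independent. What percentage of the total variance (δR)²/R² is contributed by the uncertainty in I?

(δR/R)² = (1·δV/V)² + (-1·δI/I)²
  V term: (1×0.0280)² = 0.000784
  I term: (-1×0.0930)² = 0.00865
Total = 0.00943. Share from I = 0.00865/0.00943 = 0.917.

91.7%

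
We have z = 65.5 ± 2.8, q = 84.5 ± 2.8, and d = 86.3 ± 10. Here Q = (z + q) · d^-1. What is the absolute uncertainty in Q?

0.207

Let u = z + q = 150. δu = √(δz² + δq²) = √(7.84 + 7.84) = 3.96, so δu/u = 0.0264.
Q is then a monomial in u, d:
δQ/Q = √((δu/u)² + (-1·δd/d)²) = √(0.000697 + 0.0134) = 0.119
Q = 1.74, so δQ = 0.119 × 1.74 = 0.207.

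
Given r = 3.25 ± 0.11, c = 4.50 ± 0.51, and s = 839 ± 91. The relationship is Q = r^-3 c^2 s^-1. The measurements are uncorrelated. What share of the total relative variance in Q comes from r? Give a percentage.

(δQ/Q)² = (-3·δr/r)² + (2·δc/c)² + (-1·δs/s)²
  r term: (-3×0.0338)² = 0.0103
  c term: (2×0.113)² = 0.0514
  s term: (-1×0.108)² = 0.0118
Total = 0.0735. Share from r = 0.0103/0.0735 = 0.140.

14.0%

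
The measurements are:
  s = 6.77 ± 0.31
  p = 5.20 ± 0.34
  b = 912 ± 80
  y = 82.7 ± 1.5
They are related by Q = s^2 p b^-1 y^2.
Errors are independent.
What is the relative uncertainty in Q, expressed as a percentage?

14.7%

Q is a product of powers, so relative uncertainties combine in quadrature:
  (2·δs/s)² = (2×0.0458)² = 0.00839;  (1·δp/p)² = (1×0.0654)² = 0.00428;  (-1·δb/b)² = (-1×0.0877)² = 0.00769;  (2·δy/y)² = (2×0.0181)² = 0.00132
δQ/Q = √(0.0217) = 0.147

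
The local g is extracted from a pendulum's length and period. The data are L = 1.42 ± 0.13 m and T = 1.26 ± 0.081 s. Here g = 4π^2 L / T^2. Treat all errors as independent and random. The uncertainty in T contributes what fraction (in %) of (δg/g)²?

66.4%

(δg/g)² = (1·δL/L)² + (-2·δT/T)²
  L term: (1×0.0915)² = 0.00838
  T term: (-2×0.0643)² = 0.0165
Total = 0.0249. Share from T = 0.0165/0.0249 = 0.664.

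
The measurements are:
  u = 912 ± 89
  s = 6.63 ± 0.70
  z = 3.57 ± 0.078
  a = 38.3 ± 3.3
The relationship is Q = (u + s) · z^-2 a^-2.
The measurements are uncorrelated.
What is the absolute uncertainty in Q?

0.00995

Let w = u + s = 919. δw = √(δu² + δs²) = √(7920 + 0.490) = 89.0, so δw/w = 0.0969.
Q is then a monomial in w, z, a:
δQ/Q = √((δw/w)² + (-2·δz/z)² + (-2·δa/a)²) = √(0.00939 + 0.00191 + 0.0297) = 0.202
Q = 0.0491, so δQ = 0.202 × 0.0491 = 0.00995.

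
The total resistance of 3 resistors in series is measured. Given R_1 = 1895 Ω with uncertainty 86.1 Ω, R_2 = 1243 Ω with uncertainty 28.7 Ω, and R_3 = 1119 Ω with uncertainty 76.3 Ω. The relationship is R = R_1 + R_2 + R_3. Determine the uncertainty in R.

119 Ω

Absolute uncertainties add in quadrature for a linear combination:
  (δR_1)² = 7410;  (δR_2)² = 824;  (δR_3)² = 5820
δR = √(14100) = 119 Ω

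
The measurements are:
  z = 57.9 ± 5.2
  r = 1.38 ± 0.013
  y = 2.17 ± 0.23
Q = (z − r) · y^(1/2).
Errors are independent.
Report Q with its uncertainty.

83.3 ± 8.84

Let u = z − r = 56.5. δu = √(δz² + δr²) = √(27.0 + 0.000169) = 5.20, so δu/u = 0.0920.
Q is then a monomial in u, y:
δQ/Q = √((δu/u)² + (½·δy/y)²) = √(0.00846 + 0.00281) = 0.106
Q = 83.3, so δQ = 0.106 × 83.3 = 8.84.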